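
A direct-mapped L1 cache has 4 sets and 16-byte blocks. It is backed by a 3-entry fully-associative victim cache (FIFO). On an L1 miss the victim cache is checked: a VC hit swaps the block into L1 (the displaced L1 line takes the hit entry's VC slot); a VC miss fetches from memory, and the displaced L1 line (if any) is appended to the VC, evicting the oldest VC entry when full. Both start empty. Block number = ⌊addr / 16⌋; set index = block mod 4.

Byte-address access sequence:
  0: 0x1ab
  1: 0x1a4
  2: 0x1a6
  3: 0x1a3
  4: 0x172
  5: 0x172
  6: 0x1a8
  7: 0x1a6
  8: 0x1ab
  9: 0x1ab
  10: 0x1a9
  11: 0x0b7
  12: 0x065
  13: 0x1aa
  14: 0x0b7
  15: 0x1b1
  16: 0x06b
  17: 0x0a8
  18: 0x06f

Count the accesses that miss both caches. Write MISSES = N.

MISSES = 6

  [0] addr=0x1ab blk=26 s=2: MISS | VC []
  [1] addr=0x1a4 blk=26 s=2: L1-HIT | VC []
  [2] addr=0x1a6 blk=26 s=2: L1-HIT | VC []
  [3] addr=0x1a3 blk=26 s=2: L1-HIT | VC []
  [4] addr=0x172 blk=23 s=3: MISS | VC []
  [5] addr=0x172 blk=23 s=3: L1-HIT | VC []
  [6] addr=0x1a8 blk=26 s=2: L1-HIT | VC []
  [7] addr=0x1a6 blk=26 s=2: L1-HIT | VC []
  [8] addr=0x1ab blk=26 s=2: L1-HIT | VC []
  [9] addr=0x1ab blk=26 s=2: L1-HIT | VC []
  [10] addr=0x1a9 blk=26 s=2: L1-HIT | VC []
  [11] addr=0xb7 blk=11 s=3: MISS | VC [23]
  [12] addr=0x65 blk=6 s=2: MISS | VC [23, 26]
  [13] addr=0x1aa blk=26 s=2: VC-HIT | VC [23, 6]
  [14] addr=0xb7 blk=11 s=3: L1-HIT | VC [23, 6]
  [15] addr=0x1b1 blk=27 s=3: MISS | VC [23, 6, 11]
  [16] addr=0x6b blk=6 s=2: VC-HIT | VC [23, 26, 11]
  [17] addr=0xa8 blk=10 s=2: MISS | VC [26, 11, 6]
  [18] addr=0x6f blk=6 s=2: VC-HIT | VC [26, 11, 10]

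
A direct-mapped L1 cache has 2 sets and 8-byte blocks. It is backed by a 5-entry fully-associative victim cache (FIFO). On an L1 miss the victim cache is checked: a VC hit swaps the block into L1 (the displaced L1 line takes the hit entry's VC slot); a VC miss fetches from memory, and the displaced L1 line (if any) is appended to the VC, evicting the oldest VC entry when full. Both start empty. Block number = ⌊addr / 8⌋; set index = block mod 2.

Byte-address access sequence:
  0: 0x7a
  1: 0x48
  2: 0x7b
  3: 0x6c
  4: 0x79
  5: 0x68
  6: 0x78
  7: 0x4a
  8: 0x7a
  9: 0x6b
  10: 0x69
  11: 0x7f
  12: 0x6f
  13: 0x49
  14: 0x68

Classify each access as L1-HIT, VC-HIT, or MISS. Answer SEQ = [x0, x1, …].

SEQ = [MISS, MISS, VC-HIT, MISS, VC-HIT, VC-HIT, VC-HIT, VC-HIT, VC-HIT, VC-HIT, L1-HIT, VC-HIT, VC-HIT, VC-HIT, VC-HIT]

#0 0x7a→b15/s1 MISS; vc=[]
#1 0x48→b9/s1 MISS; vc=[15]
#2 0x7b→b15/s1 VC-HIT; vc=[9]
#3 0x6c→b13/s1 MISS; vc=[9,15]
#4 0x79→b15/s1 VC-HIT; vc=[9,13]
#5 0x68→b13/s1 VC-HIT; vc=[9,15]
#6 0x78→b15/s1 VC-HIT; vc=[9,13]
#7 0x4a→b9/s1 VC-HIT; vc=[15,13]
#8 0x7a→b15/s1 VC-HIT; vc=[9,13]
#9 0x6b→b13/s1 VC-HIT; vc=[9,15]
#10 0x69→b13/s1 L1-HIT; vc=[9,15]
#11 0x7f→b15/s1 VC-HIT; vc=[9,13]
#12 0x6f→b13/s1 VC-HIT; vc=[9,15]
#13 0x49→b9/s1 VC-HIT; vc=[13,15]
#14 0x68→b13/s1 VC-HIT; vc=[9,15]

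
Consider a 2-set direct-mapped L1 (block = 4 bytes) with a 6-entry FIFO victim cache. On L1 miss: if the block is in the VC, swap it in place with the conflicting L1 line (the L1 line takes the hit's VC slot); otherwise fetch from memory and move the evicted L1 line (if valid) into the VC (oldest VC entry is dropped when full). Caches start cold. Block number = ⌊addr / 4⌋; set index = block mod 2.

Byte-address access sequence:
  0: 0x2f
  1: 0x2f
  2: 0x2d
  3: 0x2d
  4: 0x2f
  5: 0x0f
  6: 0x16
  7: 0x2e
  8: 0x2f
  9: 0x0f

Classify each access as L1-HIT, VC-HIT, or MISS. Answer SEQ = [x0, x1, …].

SEQ = [MISS, L1-HIT, L1-HIT, L1-HIT, L1-HIT, MISS, MISS, VC-HIT, L1-HIT, VC-HIT]

#0 0x2f→b11/s1 MISS; vc=[]
#1 0x2f→b11/s1 L1-HIT; vc=[]
#2 0x2d→b11/s1 L1-HIT; vc=[]
#3 0x2d→b11/s1 L1-HIT; vc=[]
#4 0x2f→b11/s1 L1-HIT; vc=[]
#5 0xf→b3/s1 MISS; vc=[11]
#6 0x16→b5/s1 MISS; vc=[11,3]
#7 0x2e→b11/s1 VC-HIT; vc=[5,3]
#8 0x2f→b11/s1 L1-HIT; vc=[5,3]
#9 0xf→b3/s1 VC-HIT; vc=[5,11]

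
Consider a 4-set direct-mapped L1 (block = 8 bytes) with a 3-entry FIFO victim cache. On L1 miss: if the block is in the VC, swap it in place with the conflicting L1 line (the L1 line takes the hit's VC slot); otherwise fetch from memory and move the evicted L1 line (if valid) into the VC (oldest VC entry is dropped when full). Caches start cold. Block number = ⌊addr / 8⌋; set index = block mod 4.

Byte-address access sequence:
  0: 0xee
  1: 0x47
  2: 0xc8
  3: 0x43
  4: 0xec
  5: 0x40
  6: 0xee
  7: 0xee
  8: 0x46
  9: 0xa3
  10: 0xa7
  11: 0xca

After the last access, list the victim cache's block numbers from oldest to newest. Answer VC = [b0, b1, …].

VC = [29, 8]

0: 0xee (blk 29, set 1) → MISS  vc=[]
1: 0x47 (blk 8, set 0) → MISS  vc=[]
2: 0xc8 (blk 25, set 1) → MISS  vc=[29]
3: 0x43 (blk 8, set 0) → L1-HIT  vc=[29]
4: 0xec (blk 29, set 1) → VC-HIT  vc=[25]
5: 0x40 (blk 8, set 0) → L1-HIT  vc=[25]
6: 0xee (blk 29, set 1) → L1-HIT  vc=[25]
7: 0xee (blk 29, set 1) → L1-HIT  vc=[25]
8: 0x46 (blk 8, set 0) → L1-HIT  vc=[25]
9: 0xa3 (blk 20, set 0) → MISS  vc=[25, 8]
10: 0xa7 (blk 20, set 0) → L1-HIT  vc=[25, 8]
11: 0xca (blk 25, set 1) → VC-HIT  vc=[29, 8]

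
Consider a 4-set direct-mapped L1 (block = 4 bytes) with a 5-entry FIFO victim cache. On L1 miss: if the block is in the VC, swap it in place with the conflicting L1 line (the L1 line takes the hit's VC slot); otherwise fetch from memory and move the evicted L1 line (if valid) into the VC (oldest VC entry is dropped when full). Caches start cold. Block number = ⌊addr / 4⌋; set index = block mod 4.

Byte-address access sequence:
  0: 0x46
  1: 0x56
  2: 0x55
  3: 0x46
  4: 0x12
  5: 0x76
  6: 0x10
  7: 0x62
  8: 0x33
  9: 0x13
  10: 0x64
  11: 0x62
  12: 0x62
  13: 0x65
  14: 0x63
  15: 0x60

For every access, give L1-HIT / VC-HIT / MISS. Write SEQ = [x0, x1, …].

SEQ = [MISS, MISS, L1-HIT, VC-HIT, MISS, MISS, L1-HIT, MISS, MISS, VC-HIT, MISS, VC-HIT, L1-HIT, L1-HIT, L1-HIT, L1-HIT]

#0 0x46→b17/s1 MISS; vc=[]
#1 0x56→b21/s1 MISS; vc=[17]
#2 0x55→b21/s1 L1-HIT; vc=[17]
#3 0x46→b17/s1 VC-HIT; vc=[21]
#4 0x12→b4/s0 MISS; vc=[21]
#5 0x76→b29/s1 MISS; vc=[21,17]
#6 0x10→b4/s0 L1-HIT; vc=[21,17]
#7 0x62→b24/s0 MISS; vc=[21,17,4]
#8 0x33→b12/s0 MISS; vc=[21,17,4,24]
#9 0x13→b4/s0 VC-HIT; vc=[21,17,12,24]
#10 0x64→b25/s1 MISS; vc=[21,17,12,24,29]
#11 0x62→b24/s0 VC-HIT; vc=[21,17,12,4,29]
#12 0x62→b24/s0 L1-HIT; vc=[21,17,12,4,29]
#13 0x65→b25/s1 L1-HIT; vc=[21,17,12,4,29]
#14 0x63→b24/s0 L1-HIT; vc=[21,17,12,4,29]
#15 0x60→b24/s0 L1-HIT; vc=[21,17,12,4,29]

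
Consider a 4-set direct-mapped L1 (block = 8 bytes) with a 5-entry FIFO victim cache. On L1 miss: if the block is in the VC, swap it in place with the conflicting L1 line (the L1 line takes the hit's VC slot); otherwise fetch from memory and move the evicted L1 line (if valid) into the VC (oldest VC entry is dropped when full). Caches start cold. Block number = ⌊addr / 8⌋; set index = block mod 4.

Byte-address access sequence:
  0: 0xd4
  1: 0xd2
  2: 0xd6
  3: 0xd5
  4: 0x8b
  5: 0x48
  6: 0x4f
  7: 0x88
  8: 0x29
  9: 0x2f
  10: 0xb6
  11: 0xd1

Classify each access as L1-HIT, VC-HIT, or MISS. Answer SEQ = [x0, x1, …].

SEQ = [MISS, L1-HIT, L1-HIT, L1-HIT, MISS, MISS, L1-HIT, VC-HIT, MISS, L1-HIT, MISS, VC-HIT]

  [0] addr=0xd4 blk=26 s=2: MISS | VC []
  [1] addr=0xd2 blk=26 s=2: L1-HIT | VC []
  [2] addr=0xd6 blk=26 s=2: L1-HIT | VC []
  [3] addr=0xd5 blk=26 s=2: L1-HIT | VC []
  [4] addr=0x8b blk=17 s=1: MISS | VC []
  [5] addr=0x48 blk=9 s=1: MISS | VC [17]
  [6] addr=0x4f blk=9 s=1: L1-HIT | VC [17]
  [7] addr=0x88 blk=17 s=1: VC-HIT | VC [9]
  [8] addr=0x29 blk=5 s=1: MISS | VC [9, 17]
  [9] addr=0x2f blk=5 s=1: L1-HIT | VC [9, 17]
  [10] addr=0xb6 blk=22 s=2: MISS | VC [9, 17, 26]
  [11] addr=0xd1 blk=26 s=2: VC-HIT | VC [9, 17, 22]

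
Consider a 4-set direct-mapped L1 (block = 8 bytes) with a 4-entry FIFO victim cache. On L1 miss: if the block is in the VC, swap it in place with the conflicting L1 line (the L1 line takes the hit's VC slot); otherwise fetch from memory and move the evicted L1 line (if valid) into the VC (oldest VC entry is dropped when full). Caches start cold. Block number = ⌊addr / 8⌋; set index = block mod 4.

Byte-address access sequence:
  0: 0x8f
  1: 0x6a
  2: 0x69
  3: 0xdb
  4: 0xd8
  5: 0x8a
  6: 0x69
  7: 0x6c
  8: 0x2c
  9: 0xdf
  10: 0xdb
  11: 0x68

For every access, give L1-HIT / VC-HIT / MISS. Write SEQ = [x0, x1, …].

#0 0x8f→b17/s1 MISS; vc=[]
#1 0x6a→b13/s1 MISS; vc=[17]
#2 0x69→b13/s1 L1-HIT; vc=[17]
#3 0xdb→b27/s3 MISS; vc=[17]
#4 0xd8→b27/s3 L1-HIT; vc=[17]
#5 0x8a→b17/s1 VC-HIT; vc=[13]
#6 0x69→b13/s1 VC-HIT; vc=[17]
#7 0x6c→b13/s1 L1-HIT; vc=[17]
#8 0x2c→b5/s1 MISS; vc=[17,13]
#9 0xdf→b27/s3 L1-HIT; vc=[17,13]
#10 0xdb→b27/s3 L1-HIT; vc=[17,13]
#11 0x68→b13/s1 VC-HIT; vc=[17,5]

SEQ = [MISS, MISS, L1-HIT, MISS, L1-HIT, VC-HIT, VC-HIT, L1-HIT, MISS, L1-HIT, L1-HIT, VC-HIT]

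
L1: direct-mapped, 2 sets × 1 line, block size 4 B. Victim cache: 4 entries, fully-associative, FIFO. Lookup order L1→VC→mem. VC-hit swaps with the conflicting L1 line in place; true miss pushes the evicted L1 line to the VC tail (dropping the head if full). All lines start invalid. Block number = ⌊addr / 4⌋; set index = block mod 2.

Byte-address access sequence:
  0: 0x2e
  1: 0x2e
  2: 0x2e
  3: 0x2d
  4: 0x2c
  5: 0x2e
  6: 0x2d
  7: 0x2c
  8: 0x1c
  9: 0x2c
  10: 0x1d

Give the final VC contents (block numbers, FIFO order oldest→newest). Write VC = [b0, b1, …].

VC = [11]

#0 0x2e→b11/s1 MISS; vc=[]
#1 0x2e→b11/s1 L1-HIT; vc=[]
#2 0x2e→b11/s1 L1-HIT; vc=[]
#3 0x2d→b11/s1 L1-HIT; vc=[]
#4 0x2c→b11/s1 L1-HIT; vc=[]
#5 0x2e→b11/s1 L1-HIT; vc=[]
#6 0x2d→b11/s1 L1-HIT; vc=[]
#7 0x2c→b11/s1 L1-HIT; vc=[]
#8 0x1c→b7/s1 MISS; vc=[11]
#9 0x2c→b11/s1 VC-HIT; vc=[7]
#10 0x1d→b7/s1 VC-HIT; vc=[11]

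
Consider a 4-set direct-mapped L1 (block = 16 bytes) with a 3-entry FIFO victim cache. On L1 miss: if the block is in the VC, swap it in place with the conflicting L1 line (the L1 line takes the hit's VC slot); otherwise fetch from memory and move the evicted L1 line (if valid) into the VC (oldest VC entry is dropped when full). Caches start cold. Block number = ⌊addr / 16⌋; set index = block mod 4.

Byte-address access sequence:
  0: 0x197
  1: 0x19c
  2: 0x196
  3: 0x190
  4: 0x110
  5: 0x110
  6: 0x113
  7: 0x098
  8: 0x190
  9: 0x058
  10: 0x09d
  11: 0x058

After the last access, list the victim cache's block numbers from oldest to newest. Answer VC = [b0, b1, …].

0: 0x197 (blk 25, set 1) → MISS  vc=[]
1: 0x19c (blk 25, set 1) → L1-HIT  vc=[]
2: 0x196 (blk 25, set 1) → L1-HIT  vc=[]
3: 0x190 (blk 25, set 1) → L1-HIT  vc=[]
4: 0x110 (blk 17, set 1) → MISS  vc=[25]
5: 0x110 (blk 17, set 1) → L1-HIT  vc=[25]
6: 0x113 (blk 17, set 1) → L1-HIT  vc=[25]
7: 0x98 (blk 9, set 1) → MISS  vc=[25, 17]
8: 0x190 (blk 25, set 1) → VC-HIT  vc=[9, 17]
9: 0x58 (blk 5, set 1) → MISS  vc=[9, 17, 25]
10: 0x9d (blk 9, set 1) → VC-HIT  vc=[5, 17, 25]
11: 0x58 (blk 5, set 1) → VC-HIT  vc=[9, 17, 25]

VC = [9, 17, 25]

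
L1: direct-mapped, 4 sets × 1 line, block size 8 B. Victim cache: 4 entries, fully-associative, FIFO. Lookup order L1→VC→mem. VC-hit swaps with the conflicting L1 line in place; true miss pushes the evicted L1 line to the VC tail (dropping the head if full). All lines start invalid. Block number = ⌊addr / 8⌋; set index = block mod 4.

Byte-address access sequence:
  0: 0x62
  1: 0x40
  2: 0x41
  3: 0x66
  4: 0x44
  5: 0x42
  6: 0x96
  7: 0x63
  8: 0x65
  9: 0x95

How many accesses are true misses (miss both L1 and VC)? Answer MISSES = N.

#0 0x62→b12/s0 MISS; vc=[]
#1 0x40→b8/s0 MISS; vc=[12]
#2 0x41→b8/s0 L1-HIT; vc=[12]
#3 0x66→b12/s0 VC-HIT; vc=[8]
#4 0x44→b8/s0 VC-HIT; vc=[12]
#5 0x42→b8/s0 L1-HIT; vc=[12]
#6 0x96→b18/s2 MISS; vc=[12]
#7 0x63→b12/s0 VC-HIT; vc=[8]
#8 0x65→b12/s0 L1-HIT; vc=[8]
#9 0x95→b18/s2 L1-HIT; vc=[8]

MISSES = 3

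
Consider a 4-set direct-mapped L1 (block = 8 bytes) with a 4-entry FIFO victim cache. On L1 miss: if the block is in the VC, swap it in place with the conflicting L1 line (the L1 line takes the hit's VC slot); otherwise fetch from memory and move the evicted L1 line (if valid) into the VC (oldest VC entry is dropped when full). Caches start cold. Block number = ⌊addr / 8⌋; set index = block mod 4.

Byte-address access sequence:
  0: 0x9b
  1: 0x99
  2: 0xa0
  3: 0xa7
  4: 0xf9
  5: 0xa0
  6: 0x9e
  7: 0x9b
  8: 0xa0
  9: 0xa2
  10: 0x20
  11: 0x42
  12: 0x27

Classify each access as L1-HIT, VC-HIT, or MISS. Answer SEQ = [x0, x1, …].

SEQ = [MISS, L1-HIT, MISS, L1-HIT, MISS, L1-HIT, VC-HIT, L1-HIT, L1-HIT, L1-HIT, MISS, MISS, VC-HIT]

  [0] addr=0x9b blk=19 s=3: MISS | VC []
  [1] addr=0x99 blk=19 s=3: L1-HIT | VC []
  [2] addr=0xa0 blk=20 s=0: MISS | VC []
  [3] addr=0xa7 blk=20 s=0: L1-HIT | VC []
  [4] addr=0xf9 blk=31 s=3: MISS | VC [19]
  [5] addr=0xa0 blk=20 s=0: L1-HIT | VC [19]
  [6] addr=0x9e blk=19 s=3: VC-HIT | VC [31]
  [7] addr=0x9b blk=19 s=3: L1-HIT | VC [31]
  [8] addr=0xa0 blk=20 s=0: L1-HIT | VC [31]
  [9] addr=0xa2 blk=20 s=0: L1-HIT | VC [31]
  [10] addr=0x20 blk=4 s=0: MISS | VC [31, 20]
  [11] addr=0x42 blk=8 s=0: MISS | VC [31, 20, 4]
  [12] addr=0x27 blk=4 s=0: VC-HIT | VC [31, 20, 8]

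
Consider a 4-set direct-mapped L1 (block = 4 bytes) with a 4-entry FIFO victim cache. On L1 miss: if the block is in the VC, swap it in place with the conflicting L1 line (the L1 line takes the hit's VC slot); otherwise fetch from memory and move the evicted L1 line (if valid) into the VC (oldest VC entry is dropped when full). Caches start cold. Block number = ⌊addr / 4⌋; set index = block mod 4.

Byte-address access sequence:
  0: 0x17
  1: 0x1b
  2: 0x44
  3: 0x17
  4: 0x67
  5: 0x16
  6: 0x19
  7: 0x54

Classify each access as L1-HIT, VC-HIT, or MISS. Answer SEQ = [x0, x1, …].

0: 0x17 (blk 5, set 1) → MISS  vc=[]
1: 0x1b (blk 6, set 2) → MISS  vc=[]
2: 0x44 (blk 17, set 1) → MISS  vc=[5]
3: 0x17 (blk 5, set 1) → VC-HIT  vc=[17]
4: 0x67 (blk 25, set 1) → MISS  vc=[17, 5]
5: 0x16 (blk 5, set 1) → VC-HIT  vc=[17, 25]
6: 0x19 (blk 6, set 2) → L1-HIT  vc=[17, 25]
7: 0x54 (blk 21, set 1) → MISS  vc=[17, 25, 5]

SEQ = [MISS, MISS, MISS, VC-HIT, MISS, VC-HIT, L1-HIT, MISS]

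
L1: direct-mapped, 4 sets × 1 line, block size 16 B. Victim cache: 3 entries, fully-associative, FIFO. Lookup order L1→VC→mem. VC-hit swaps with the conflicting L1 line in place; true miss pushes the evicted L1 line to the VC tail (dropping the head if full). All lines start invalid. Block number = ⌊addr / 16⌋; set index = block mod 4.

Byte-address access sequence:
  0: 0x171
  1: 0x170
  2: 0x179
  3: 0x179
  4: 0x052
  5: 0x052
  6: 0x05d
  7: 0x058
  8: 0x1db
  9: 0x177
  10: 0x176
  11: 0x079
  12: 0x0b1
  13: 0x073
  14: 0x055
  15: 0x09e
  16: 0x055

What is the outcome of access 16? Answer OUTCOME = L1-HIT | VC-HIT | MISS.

#0 0x171→b23/s3 MISS; vc=[]
#1 0x170→b23/s3 L1-HIT; vc=[]
#2 0x179→b23/s3 L1-HIT; vc=[]
#3 0x179→b23/s3 L1-HIT; vc=[]
#4 0x52→b5/s1 MISS; vc=[]
#5 0x52→b5/s1 L1-HIT; vc=[]
#6 0x5d→b5/s1 L1-HIT; vc=[]
#7 0x58→b5/s1 L1-HIT; vc=[]
#8 0x1db→b29/s1 MISS; vc=[5]
#9 0x177→b23/s3 L1-HIT; vc=[5]
#10 0x176→b23/s3 L1-HIT; vc=[5]
#11 0x79→b7/s3 MISS; vc=[5,23]
#12 0xb1→b11/s3 MISS; vc=[5,23,7]
#13 0x73→b7/s3 VC-HIT; vc=[5,23,11]
#14 0x55→b5/s1 VC-HIT; vc=[29,23,11]
#15 0x9e→b9/s1 MISS; vc=[23,11,5]
#16 0x55→b5/s1 VC-HIT; vc=[23,11,9]

OUTCOME = VC-HIT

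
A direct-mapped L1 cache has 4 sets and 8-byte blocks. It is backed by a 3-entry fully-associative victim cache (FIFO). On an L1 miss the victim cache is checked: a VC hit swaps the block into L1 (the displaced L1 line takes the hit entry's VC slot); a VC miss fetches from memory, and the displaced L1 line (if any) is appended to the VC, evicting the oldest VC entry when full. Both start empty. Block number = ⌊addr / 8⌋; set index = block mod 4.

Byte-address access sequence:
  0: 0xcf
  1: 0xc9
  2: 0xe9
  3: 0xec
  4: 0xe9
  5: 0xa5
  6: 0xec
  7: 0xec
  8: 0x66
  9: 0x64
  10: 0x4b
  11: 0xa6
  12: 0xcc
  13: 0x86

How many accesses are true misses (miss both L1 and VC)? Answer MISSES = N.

MISSES = 6

0: 0xcf (blk 25, set 1) → MISS  vc=[]
1: 0xc9 (blk 25, set 1) → L1-HIT  vc=[]
2: 0xe9 (blk 29, set 1) → MISS  vc=[25]
3: 0xec (blk 29, set 1) → L1-HIT  vc=[25]
4: 0xe9 (blk 29, set 1) → L1-HIT  vc=[25]
5: 0xa5 (blk 20, set 0) → MISS  vc=[25]
6: 0xec (blk 29, set 1) → L1-HIT  vc=[25]
7: 0xec (blk 29, set 1) → L1-HIT  vc=[25]
8: 0x66 (blk 12, set 0) → MISS  vc=[25, 20]
9: 0x64 (blk 12, set 0) → L1-HIT  vc=[25, 20]
10: 0x4b (blk 9, set 1) → MISS  vc=[25, 20, 29]
11: 0xa6 (blk 20, set 0) → VC-HIT  vc=[25, 12, 29]
12: 0xcc (blk 25, set 1) → VC-HIT  vc=[9, 12, 29]
13: 0x86 (blk 16, set 0) → MISS  vc=[12, 29, 20]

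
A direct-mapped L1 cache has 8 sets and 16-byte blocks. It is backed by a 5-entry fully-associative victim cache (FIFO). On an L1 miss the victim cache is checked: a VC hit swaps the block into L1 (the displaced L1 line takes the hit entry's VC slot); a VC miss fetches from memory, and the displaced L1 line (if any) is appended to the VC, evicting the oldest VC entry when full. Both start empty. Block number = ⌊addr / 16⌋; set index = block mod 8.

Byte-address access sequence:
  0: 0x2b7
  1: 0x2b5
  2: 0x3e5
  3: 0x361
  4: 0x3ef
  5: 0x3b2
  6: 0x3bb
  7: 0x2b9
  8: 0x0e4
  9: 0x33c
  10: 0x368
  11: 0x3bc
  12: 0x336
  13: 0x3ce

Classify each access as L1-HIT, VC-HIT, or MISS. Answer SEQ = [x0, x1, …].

#0 0x2b7→b43/s3 MISS; vc=[]
#1 0x2b5→b43/s3 L1-HIT; vc=[]
#2 0x3e5→b62/s6 MISS; vc=[]
#3 0x361→b54/s6 MISS; vc=[62]
#4 0x3ef→b62/s6 VC-HIT; vc=[54]
#5 0x3b2→b59/s3 MISS; vc=[54,43]
#6 0x3bb→b59/s3 L1-HIT; vc=[54,43]
#7 0x2b9→b43/s3 VC-HIT; vc=[54,59]
#8 0xe4→b14/s6 MISS; vc=[54,59,62]
#9 0x33c→b51/s3 MISS; vc=[54,59,62,43]
#10 0x368→b54/s6 VC-HIT; vc=[14,59,62,43]
#11 0x3bc→b59/s3 VC-HIT; vc=[14,51,62,43]
#12 0x336→b51/s3 VC-HIT; vc=[14,59,62,43]
#13 0x3ce→b60/s4 MISS; vc=[14,59,62,43]

SEQ = [MISS, L1-HIT, MISS, MISS, VC-HIT, MISS, L1-HIT, VC-HIT, MISS, MISS, VC-HIT, VC-HIT, VC-HIT, MISS]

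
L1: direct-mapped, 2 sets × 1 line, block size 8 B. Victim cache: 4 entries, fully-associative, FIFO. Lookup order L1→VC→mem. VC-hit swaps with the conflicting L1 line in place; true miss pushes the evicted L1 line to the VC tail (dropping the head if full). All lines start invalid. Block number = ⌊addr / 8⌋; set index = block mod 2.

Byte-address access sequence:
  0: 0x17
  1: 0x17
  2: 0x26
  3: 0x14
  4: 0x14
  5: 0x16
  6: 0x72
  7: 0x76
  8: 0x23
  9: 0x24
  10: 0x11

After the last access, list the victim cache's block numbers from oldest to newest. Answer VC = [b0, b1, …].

VC = [14, 4]

#0 0x17→b2/s0 MISS; vc=[]
#1 0x17→b2/s0 L1-HIT; vc=[]
#2 0x26→b4/s0 MISS; vc=[2]
#3 0x14→b2/s0 VC-HIT; vc=[4]
#4 0x14→b2/s0 L1-HIT; vc=[4]
#5 0x16→b2/s0 L1-HIT; vc=[4]
#6 0x72→b14/s0 MISS; vc=[4,2]
#7 0x76→b14/s0 L1-HIT; vc=[4,2]
#8 0x23→b4/s0 VC-HIT; vc=[14,2]
#9 0x24→b4/s0 L1-HIT; vc=[14,2]
#10 0x11→b2/s0 VC-HIT; vc=[14,4]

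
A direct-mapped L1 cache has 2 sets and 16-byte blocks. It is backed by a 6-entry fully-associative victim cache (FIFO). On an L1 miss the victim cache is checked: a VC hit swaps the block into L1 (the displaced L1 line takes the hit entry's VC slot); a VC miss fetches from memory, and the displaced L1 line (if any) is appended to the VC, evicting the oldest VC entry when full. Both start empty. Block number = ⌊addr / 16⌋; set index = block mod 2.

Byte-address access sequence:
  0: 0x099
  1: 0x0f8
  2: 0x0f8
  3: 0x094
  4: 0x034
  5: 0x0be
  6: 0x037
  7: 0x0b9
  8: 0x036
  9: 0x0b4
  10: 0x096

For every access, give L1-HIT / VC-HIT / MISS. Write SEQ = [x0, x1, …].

0: 0x99 (blk 9, set 1) → MISS  vc=[]
1: 0xf8 (blk 15, set 1) → MISS  vc=[9]
2: 0xf8 (blk 15, set 1) → L1-HIT  vc=[9]
3: 0x94 (blk 9, set 1) → VC-HIT  vc=[15]
4: 0x34 (blk 3, set 1) → MISS  vc=[15, 9]
5: 0xbe (blk 11, set 1) → MISS  vc=[15, 9, 3]
6: 0x37 (blk 3, set 1) → VC-HIT  vc=[15, 9, 11]
7: 0xb9 (blk 11, set 1) → VC-HIT  vc=[15, 9, 3]
8: 0x36 (blk 3, set 1) → VC-HIT  vc=[15, 9, 11]
9: 0xb4 (blk 11, set 1) → VC-HIT  vc=[15, 9, 3]
10: 0x96 (blk 9, set 1) → VC-HIT  vc=[15, 11, 3]

SEQ = [MISS, MISS, L1-HIT, VC-HIT, MISS, MISS, VC-HIT, VC-HIT, VC-HIT, VC-HIT, VC-HIT]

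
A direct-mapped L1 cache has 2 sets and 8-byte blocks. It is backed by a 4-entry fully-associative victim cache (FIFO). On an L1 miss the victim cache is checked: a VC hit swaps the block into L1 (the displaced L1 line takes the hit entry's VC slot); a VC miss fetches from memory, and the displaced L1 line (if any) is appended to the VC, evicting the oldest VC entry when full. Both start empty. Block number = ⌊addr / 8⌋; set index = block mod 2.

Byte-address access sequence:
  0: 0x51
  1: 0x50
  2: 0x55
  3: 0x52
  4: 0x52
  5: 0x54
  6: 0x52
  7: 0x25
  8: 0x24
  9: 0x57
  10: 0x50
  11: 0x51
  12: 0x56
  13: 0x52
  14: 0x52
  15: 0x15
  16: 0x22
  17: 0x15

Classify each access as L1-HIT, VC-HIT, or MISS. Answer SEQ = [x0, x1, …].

SEQ = [MISS, L1-HIT, L1-HIT, L1-HIT, L1-HIT, L1-HIT, L1-HIT, MISS, L1-HIT, VC-HIT, L1-HIT, L1-HIT, L1-HIT, L1-HIT, L1-HIT, MISS, VC-HIT, VC-HIT]

  [0] addr=0x51 blk=10 s=0: MISS | VC []
  [1] addr=0x50 blk=10 s=0: L1-HIT | VC []
  [2] addr=0x55 blk=10 s=0: L1-HIT | VC []
  [3] addr=0x52 blk=10 s=0: L1-HIT | VC []
  [4] addr=0x52 blk=10 s=0: L1-HIT | VC []
  [5] addr=0x54 blk=10 s=0: L1-HIT | VC []
  [6] addr=0x52 blk=10 s=0: L1-HIT | VC []
  [7] addr=0x25 blk=4 s=0: MISS | VC [10]
  [8] addr=0x24 blk=4 s=0: L1-HIT | VC [10]
  [9] addr=0x57 blk=10 s=0: VC-HIT | VC [4]
  [10] addr=0x50 blk=10 s=0: L1-HIT | VC [4]
  [11] addr=0x51 blk=10 s=0: L1-HIT | VC [4]
  [12] addr=0x56 blk=10 s=0: L1-HIT | VC [4]
  [13] addr=0x52 blk=10 s=0: L1-HIT | VC [4]
  [14] addr=0x52 blk=10 s=0: L1-HIT | VC [4]
  [15] addr=0x15 blk=2 s=0: MISS | VC [4, 10]
  [16] addr=0x22 blk=4 s=0: VC-HIT | VC [2, 10]
  [17] addr=0x15 blk=2 s=0: VC-HIT | VC [4, 10]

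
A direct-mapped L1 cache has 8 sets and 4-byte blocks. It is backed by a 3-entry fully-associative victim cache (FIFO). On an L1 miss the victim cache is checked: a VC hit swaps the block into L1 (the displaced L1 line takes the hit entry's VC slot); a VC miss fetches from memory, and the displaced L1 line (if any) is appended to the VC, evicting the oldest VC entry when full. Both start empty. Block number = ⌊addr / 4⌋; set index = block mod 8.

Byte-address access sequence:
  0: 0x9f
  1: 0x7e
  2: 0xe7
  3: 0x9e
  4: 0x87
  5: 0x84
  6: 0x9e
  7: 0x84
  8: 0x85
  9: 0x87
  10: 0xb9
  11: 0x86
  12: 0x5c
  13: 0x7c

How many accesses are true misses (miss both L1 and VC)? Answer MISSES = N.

0: 0x9f (blk 39, set 7) → MISS  vc=[]
1: 0x7e (blk 31, set 7) → MISS  vc=[39]
2: 0xe7 (blk 57, set 1) → MISS  vc=[39]
3: 0x9e (blk 39, set 7) → VC-HIT  vc=[31]
4: 0x87 (blk 33, set 1) → MISS  vc=[31, 57]
5: 0x84 (blk 33, set 1) → L1-HIT  vc=[31, 57]
6: 0x9e (blk 39, set 7) → L1-HIT  vc=[31, 57]
7: 0x84 (blk 33, set 1) → L1-HIT  vc=[31, 57]
8: 0x85 (blk 33, set 1) → L1-HIT  vc=[31, 57]
9: 0x87 (blk 33, set 1) → L1-HIT  vc=[31, 57]
10: 0xb9 (blk 46, set 6) → MISS  vc=[31, 57]
11: 0x86 (blk 33, set 1) → L1-HIT  vc=[31, 57]
12: 0x5c (blk 23, set 7) → MISS  vc=[31, 57, 39]
13: 0x7c (blk 31, set 7) → VC-HIT  vc=[23, 57, 39]

MISSES = 6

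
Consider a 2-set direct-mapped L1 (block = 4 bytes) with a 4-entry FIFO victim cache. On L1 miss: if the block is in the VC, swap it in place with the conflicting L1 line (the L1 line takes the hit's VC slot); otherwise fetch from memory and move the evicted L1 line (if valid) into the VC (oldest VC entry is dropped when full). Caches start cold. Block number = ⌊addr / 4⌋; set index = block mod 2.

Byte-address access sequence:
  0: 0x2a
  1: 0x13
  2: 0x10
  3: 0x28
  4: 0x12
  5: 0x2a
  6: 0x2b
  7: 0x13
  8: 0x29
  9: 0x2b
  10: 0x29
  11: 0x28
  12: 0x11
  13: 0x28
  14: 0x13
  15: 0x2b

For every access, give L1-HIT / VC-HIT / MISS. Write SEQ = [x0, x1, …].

SEQ = [MISS, MISS, L1-HIT, VC-HIT, VC-HIT, VC-HIT, L1-HIT, VC-HIT, VC-HIT, L1-HIT, L1-HIT, L1-HIT, VC-HIT, VC-HIT, VC-HIT, VC-HIT]

0: 0x2a (blk 10, set 0) → MISS  vc=[]
1: 0x13 (blk 4, set 0) → MISS  vc=[10]
2: 0x10 (blk 4, set 0) → L1-HIT  vc=[10]
3: 0x28 (blk 10, set 0) → VC-HIT  vc=[4]
4: 0x12 (blk 4, set 0) → VC-HIT  vc=[10]
5: 0x2a (blk 10, set 0) → VC-HIT  vc=[4]
6: 0x2b (blk 10, set 0) → L1-HIT  vc=[4]
7: 0x13 (blk 4, set 0) → VC-HIT  vc=[10]
8: 0x29 (blk 10, set 0) → VC-HIT  vc=[4]
9: 0x2b (blk 10, set 0) → L1-HIT  vc=[4]
10: 0x29 (blk 10, set 0) → L1-HIT  vc=[4]
11: 0x28 (blk 10, set 0) → L1-HIT  vc=[4]
12: 0x11 (blk 4, set 0) → VC-HIT  vc=[10]
13: 0x28 (blk 10, set 0) → VC-HIT  vc=[4]
14: 0x13 (blk 4, set 0) → VC-HIT  vc=[10]
15: 0x2b (blk 10, set 0) → VC-HIT  vc=[4]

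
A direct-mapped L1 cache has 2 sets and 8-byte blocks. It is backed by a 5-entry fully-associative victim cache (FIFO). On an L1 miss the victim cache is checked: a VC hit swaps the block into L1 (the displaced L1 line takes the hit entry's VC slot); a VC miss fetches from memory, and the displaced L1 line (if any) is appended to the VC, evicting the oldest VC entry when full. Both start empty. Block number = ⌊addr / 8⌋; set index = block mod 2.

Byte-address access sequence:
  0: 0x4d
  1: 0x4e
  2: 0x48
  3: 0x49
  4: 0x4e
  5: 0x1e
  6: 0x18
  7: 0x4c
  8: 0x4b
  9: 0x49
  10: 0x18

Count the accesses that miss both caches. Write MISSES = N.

MISSES = 2

  [0] addr=0x4d blk=9 s=1: MISS | VC []
  [1] addr=0x4e blk=9 s=1: L1-HIT | VC []
  [2] addr=0x48 blk=9 s=1: L1-HIT | VC []
  [3] addr=0x49 blk=9 s=1: L1-HIT | VC []
  [4] addr=0x4e blk=9 s=1: L1-HIT | VC []
  [5] addr=0x1e blk=3 s=1: MISS | VC [9]
  [6] addr=0x18 blk=3 s=1: L1-HIT | VC [9]
  [7] addr=0x4c blk=9 s=1: VC-HIT | VC [3]
  [8] addr=0x4b blk=9 s=1: L1-HIT | VC [3]
  [9] addr=0x49 blk=9 s=1: L1-HIT | VC [3]
  [10] addr=0x18 blk=3 s=1: VC-HIT | VC [9]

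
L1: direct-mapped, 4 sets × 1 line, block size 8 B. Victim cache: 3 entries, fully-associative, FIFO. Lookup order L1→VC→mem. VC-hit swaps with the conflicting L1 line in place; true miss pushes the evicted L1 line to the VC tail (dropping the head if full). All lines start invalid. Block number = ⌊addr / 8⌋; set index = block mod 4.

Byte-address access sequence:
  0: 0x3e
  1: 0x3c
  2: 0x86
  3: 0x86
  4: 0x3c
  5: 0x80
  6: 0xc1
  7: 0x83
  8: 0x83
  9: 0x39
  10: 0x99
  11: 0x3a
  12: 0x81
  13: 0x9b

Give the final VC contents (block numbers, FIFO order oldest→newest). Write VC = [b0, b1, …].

  [0] addr=0x3e blk=7 s=3: MISS | VC []
  [1] addr=0x3c blk=7 s=3: L1-HIT | VC []
  [2] addr=0x86 blk=16 s=0: MISS | VC []
  [3] addr=0x86 blk=16 s=0: L1-HIT | VC []
  [4] addr=0x3c blk=7 s=3: L1-HIT | VC []
  [5] addr=0x80 blk=16 s=0: L1-HIT | VC []
  [6] addr=0xc1 blk=24 s=0: MISS | VC [16]
  [7] addr=0x83 blk=16 s=0: VC-HIT | VC [24]
  [8] addr=0x83 blk=16 s=0: L1-HIT | VC [24]
  [9] addr=0x39 blk=7 s=3: L1-HIT | VC [24]
  [10] addr=0x99 blk=19 s=3: MISS | VC [24, 7]
  [11] addr=0x3a blk=7 s=3: VC-HIT | VC [24, 19]
  [12] addr=0x81 blk=16 s=0: L1-HIT | VC [24, 19]
  [13] addr=0x9b blk=19 s=3: VC-HIT | VC [24, 7]

VC = [24, 7]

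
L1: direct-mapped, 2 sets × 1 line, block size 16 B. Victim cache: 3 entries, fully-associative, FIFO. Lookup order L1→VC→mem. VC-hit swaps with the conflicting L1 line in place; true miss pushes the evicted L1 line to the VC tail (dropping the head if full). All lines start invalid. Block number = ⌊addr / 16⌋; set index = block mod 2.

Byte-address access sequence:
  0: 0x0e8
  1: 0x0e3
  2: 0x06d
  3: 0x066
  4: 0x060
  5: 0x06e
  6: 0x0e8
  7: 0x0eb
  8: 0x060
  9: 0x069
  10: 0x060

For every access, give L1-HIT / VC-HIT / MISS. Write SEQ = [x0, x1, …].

SEQ = [MISS, L1-HIT, MISS, L1-HIT, L1-HIT, L1-HIT, VC-HIT, L1-HIT, VC-HIT, L1-HIT, L1-HIT]

#0 0xe8→b14/s0 MISS; vc=[]
#1 0xe3→b14/s0 L1-HIT; vc=[]
#2 0x6d→b6/s0 MISS; vc=[14]
#3 0x66→b6/s0 L1-HIT; vc=[14]
#4 0x60→b6/s0 L1-HIT; vc=[14]
#5 0x6e→b6/s0 L1-HIT; vc=[14]
#6 0xe8→b14/s0 VC-HIT; vc=[6]
#7 0xeb→b14/s0 L1-HIT; vc=[6]
#8 0x60→b6/s0 VC-HIT; vc=[14]
#9 0x69→b6/s0 L1-HIT; vc=[14]
#10 0x60→b6/s0 L1-HIT; vc=[14]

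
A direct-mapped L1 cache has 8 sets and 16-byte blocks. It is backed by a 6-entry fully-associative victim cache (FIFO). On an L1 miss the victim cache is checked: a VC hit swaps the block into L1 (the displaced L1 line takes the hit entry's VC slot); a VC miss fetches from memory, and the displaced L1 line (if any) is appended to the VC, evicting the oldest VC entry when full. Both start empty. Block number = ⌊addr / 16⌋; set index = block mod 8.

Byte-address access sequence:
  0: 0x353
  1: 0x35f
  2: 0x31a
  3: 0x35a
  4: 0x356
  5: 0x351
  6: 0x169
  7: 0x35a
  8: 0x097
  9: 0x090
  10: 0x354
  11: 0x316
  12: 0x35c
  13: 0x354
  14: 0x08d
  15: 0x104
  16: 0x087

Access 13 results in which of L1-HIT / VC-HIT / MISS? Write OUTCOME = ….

OUTCOME = L1-HIT

#0 0x353→b53/s5 MISS; vc=[]
#1 0x35f→b53/s5 L1-HIT; vc=[]
#2 0x31a→b49/s1 MISS; vc=[]
#3 0x35a→b53/s5 L1-HIT; vc=[]
#4 0x356→b53/s5 L1-HIT; vc=[]
#5 0x351→b53/s5 L1-HIT; vc=[]
#6 0x169→b22/s6 MISS; vc=[]
#7 0x35a→b53/s5 L1-HIT; vc=[]
#8 0x97→b9/s1 MISS; vc=[49]
#9 0x90→b9/s1 L1-HIT; vc=[49]
#10 0x354→b53/s5 L1-HIT; vc=[49]
#11 0x316→b49/s1 VC-HIT; vc=[9]
#12 0x35c→b53/s5 L1-HIT; vc=[9]
#13 0x354→b53/s5 L1-HIT; vc=[9]
#14 0x8d→b8/s0 MISS; vc=[9]
#15 0x104→b16/s0 MISS; vc=[9,8]
#16 0x87→b8/s0 VC-HIT; vc=[9,16]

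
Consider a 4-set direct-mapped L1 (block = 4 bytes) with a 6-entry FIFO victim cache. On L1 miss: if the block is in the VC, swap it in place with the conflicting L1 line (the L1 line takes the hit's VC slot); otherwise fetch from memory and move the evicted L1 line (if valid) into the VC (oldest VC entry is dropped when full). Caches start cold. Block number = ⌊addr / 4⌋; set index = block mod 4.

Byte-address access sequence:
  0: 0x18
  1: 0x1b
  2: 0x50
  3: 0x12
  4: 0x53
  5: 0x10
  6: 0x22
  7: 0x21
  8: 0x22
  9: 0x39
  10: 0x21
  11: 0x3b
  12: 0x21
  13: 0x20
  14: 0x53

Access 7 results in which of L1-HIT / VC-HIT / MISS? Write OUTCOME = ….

OUTCOME = L1-HIT

  [0] addr=0x18 blk=6 s=2: MISS | VC []
  [1] addr=0x1b blk=6 s=2: L1-HIT | VC []
  [2] addr=0x50 blk=20 s=0: MISS | VC []
  [3] addr=0x12 blk=4 s=0: MISS | VC [20]
  [4] addr=0x53 blk=20 s=0: VC-HIT | VC [4]
  [5] addr=0x10 blk=4 s=0: VC-HIT | VC [20]
  [6] addr=0x22 blk=8 s=0: MISS | VC [20, 4]
  [7] addr=0x21 blk=8 s=0: L1-HIT | VC [20, 4]
  [8] addr=0x22 blk=8 s=0: L1-HIT | VC [20, 4]
  [9] addr=0x39 blk=14 s=2: MISS | VC [20, 4, 6]
  [10] addr=0x21 blk=8 s=0: L1-HIT | VC [20, 4, 6]
  [11] addr=0x3b blk=14 s=2: L1-HIT | VC [20, 4, 6]
  [12] addr=0x21 blk=8 s=0: L1-HIT | VC [20, 4, 6]
  [13] addr=0x20 blk=8 s=0: L1-HIT | VC [20, 4, 6]
  [14] addr=0x53 blk=20 s=0: VC-HIT | VC [8, 4, 6]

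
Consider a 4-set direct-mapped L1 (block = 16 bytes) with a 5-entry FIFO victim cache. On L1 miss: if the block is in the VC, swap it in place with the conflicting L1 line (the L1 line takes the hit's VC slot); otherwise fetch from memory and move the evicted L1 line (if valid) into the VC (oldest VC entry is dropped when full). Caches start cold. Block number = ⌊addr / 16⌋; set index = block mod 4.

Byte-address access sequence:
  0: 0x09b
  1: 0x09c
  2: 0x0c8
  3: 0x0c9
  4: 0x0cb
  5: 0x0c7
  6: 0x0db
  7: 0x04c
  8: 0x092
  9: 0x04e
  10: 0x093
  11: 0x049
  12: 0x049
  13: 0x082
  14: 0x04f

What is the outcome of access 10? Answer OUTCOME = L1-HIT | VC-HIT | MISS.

  [0] addr=0x9b blk=9 s=1: MISS | VC []
  [1] addr=0x9c blk=9 s=1: L1-HIT | VC []
  [2] addr=0xc8 blk=12 s=0: MISS | VC []
  [3] addr=0xc9 blk=12 s=0: L1-HIT | VC []
  [4] addr=0xcb blk=12 s=0: L1-HIT | VC []
  [5] addr=0xc7 blk=12 s=0: L1-HIT | VC []
  [6] addr=0xdb blk=13 s=1: MISS | VC [9]
  [7] addr=0x4c blk=4 s=0: MISS | VC [9, 12]
  [8] addr=0x92 blk=9 s=1: VC-HIT | VC [13, 12]
  [9] addr=0x4e blk=4 s=0: L1-HIT | VC [13, 12]
  [10] addr=0x93 blk=9 s=1: L1-HIT | VC [13, 12]
  [11] addr=0x49 blk=4 s=0: L1-HIT | VC [13, 12]
  [12] addr=0x49 blk=4 s=0: L1-HIT | VC [13, 12]
  [13] addr=0x82 blk=8 s=0: MISS | VC [13, 12, 4]
  [14] addr=0x4f blk=4 s=0: VC-HIT | VC [13, 12, 8]

OUTCOME = L1-HIT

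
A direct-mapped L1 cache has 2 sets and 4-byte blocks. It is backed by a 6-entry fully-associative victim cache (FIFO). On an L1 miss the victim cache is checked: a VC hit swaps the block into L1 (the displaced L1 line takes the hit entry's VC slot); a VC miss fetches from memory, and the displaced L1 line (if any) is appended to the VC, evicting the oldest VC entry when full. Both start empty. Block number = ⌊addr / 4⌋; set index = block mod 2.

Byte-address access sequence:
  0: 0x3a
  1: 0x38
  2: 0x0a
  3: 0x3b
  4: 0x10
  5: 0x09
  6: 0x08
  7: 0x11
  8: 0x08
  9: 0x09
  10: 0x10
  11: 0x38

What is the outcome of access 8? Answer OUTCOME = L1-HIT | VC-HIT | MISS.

OUTCOME = VC-HIT

0: 0x3a (blk 14, set 0) → MISS  vc=[]
1: 0x38 (blk 14, set 0) → L1-HIT  vc=[]
2: 0xa (blk 2, set 0) → MISS  vc=[14]
3: 0x3b (blk 14, set 0) → VC-HIT  vc=[2]
4: 0x10 (blk 4, set 0) → MISS  vc=[2, 14]
5: 0x9 (blk 2, set 0) → VC-HIT  vc=[4, 14]
6: 0x8 (blk 2, set 0) → L1-HIT  vc=[4, 14]
7: 0x11 (blk 4, set 0) → VC-HIT  vc=[2, 14]
8: 0x8 (blk 2, set 0) → VC-HIT  vc=[4, 14]
9: 0x9 (blk 2, set 0) → L1-HIT  vc=[4, 14]
10: 0x10 (blk 4, set 0) → VC-HIT  vc=[2, 14]
11: 0x38 (blk 14, set 0) → VC-HIT  vc=[2, 4]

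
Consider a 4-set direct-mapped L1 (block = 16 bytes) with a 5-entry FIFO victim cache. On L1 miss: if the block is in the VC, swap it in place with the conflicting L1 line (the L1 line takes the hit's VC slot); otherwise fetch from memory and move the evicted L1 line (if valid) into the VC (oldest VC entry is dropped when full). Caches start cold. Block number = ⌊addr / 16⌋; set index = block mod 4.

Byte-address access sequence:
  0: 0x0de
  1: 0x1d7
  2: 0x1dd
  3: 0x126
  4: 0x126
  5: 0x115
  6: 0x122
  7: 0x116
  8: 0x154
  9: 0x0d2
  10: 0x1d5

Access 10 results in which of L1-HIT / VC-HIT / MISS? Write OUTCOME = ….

  [0] addr=0xde blk=13 s=1: MISS | VC []
  [1] addr=0x1d7 blk=29 s=1: MISS | VC [13]
  [2] addr=0x1dd blk=29 s=1: L1-HIT | VC [13]
  [3] addr=0x126 blk=18 s=2: MISS | VC [13]
  [4] addr=0x126 blk=18 s=2: L1-HIT | VC [13]
  [5] addr=0x115 blk=17 s=1: MISS | VC [13, 29]
  [6] addr=0x122 blk=18 s=2: L1-HIT | VC [13, 29]
  [7] addr=0x116 blk=17 s=1: L1-HIT | VC [13, 29]
  [8] addr=0x154 blk=21 s=1: MISS | VC [13, 29, 17]
  [9] addr=0xd2 blk=13 s=1: VC-HIT | VC [21, 29, 17]
  [10] addr=0x1d5 blk=29 s=1: VC-HIT | VC [21, 13, 17]

OUTCOME = VC-HIT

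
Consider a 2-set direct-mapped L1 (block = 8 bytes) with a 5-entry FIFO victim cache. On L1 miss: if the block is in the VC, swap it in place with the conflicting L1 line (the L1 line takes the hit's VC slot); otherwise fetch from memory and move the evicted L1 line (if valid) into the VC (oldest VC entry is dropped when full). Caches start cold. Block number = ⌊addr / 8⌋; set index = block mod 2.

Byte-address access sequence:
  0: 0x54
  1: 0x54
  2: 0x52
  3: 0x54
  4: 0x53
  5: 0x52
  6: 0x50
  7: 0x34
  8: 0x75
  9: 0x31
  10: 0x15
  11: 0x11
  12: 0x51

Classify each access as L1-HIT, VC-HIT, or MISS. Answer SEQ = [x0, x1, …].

SEQ = [MISS, L1-HIT, L1-HIT, L1-HIT, L1-HIT, L1-HIT, L1-HIT, MISS, MISS, VC-HIT, MISS, L1-HIT, VC-HIT]

#0 0x54→b10/s0 MISS; vc=[]
#1 0x54→b10/s0 L1-HIT; vc=[]
#2 0x52→b10/s0 L1-HIT; vc=[]
#3 0x54→b10/s0 L1-HIT; vc=[]
#4 0x53→b10/s0 L1-HIT; vc=[]
#5 0x52→b10/s0 L1-HIT; vc=[]
#6 0x50→b10/s0 L1-HIT; vc=[]
#7 0x34→b6/s0 MISS; vc=[10]
#8 0x75→b14/s0 MISS; vc=[10,6]
#9 0x31→b6/s0 VC-HIT; vc=[10,14]
#10 0x15→b2/s0 MISS; vc=[10,14,6]
#11 0x11→b2/s0 L1-HIT; vc=[10,14,6]
#12 0x51→b10/s0 VC-HIT; vc=[2,14,6]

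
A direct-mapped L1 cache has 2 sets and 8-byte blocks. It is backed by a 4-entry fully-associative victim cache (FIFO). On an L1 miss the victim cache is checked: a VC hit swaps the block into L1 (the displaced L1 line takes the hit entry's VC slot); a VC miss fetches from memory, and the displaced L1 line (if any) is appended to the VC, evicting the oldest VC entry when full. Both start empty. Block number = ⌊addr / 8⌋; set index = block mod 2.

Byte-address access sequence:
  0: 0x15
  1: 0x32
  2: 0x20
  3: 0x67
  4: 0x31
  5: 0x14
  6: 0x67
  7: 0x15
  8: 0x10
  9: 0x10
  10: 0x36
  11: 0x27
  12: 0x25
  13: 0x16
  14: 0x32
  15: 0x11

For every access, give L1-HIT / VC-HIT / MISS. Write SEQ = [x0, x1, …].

0: 0x15 (blk 2, set 0) → MISS  vc=[]
1: 0x32 (blk 6, set 0) → MISS  vc=[2]
2: 0x20 (blk 4, set 0) → MISS  vc=[2, 6]
3: 0x67 (blk 12, set 0) → MISS  vc=[2, 6, 4]
4: 0x31 (blk 6, set 0) → VC-HIT  vc=[2, 12, 4]
5: 0x14 (blk 2, set 0) → VC-HIT  vc=[6, 12, 4]
6: 0x67 (blk 12, set 0) → VC-HIT  vc=[6, 2, 4]
7: 0x15 (blk 2, set 0) → VC-HIT  vc=[6, 12, 4]
8: 0x10 (blk 2, set 0) → L1-HIT  vc=[6, 12, 4]
9: 0x10 (blk 2, set 0) → L1-HIT  vc=[6, 12, 4]
10: 0x36 (blk 6, set 0) → VC-HIT  vc=[2, 12, 4]
11: 0x27 (blk 4, set 0) → VC-HIT  vc=[2, 12, 6]
12: 0x25 (blk 4, set 0) → L1-HIT  vc=[2, 12, 6]
13: 0x16 (blk 2, set 0) → VC-HIT  vc=[4, 12, 6]
14: 0x32 (blk 6, set 0) → VC-HIT  vc=[4, 12, 2]
15: 0x11 (blk 2, set 0) → VC-HIT  vc=[4, 12, 6]

SEQ = [MISS, MISS, MISS, MISS, VC-HIT, VC-HIT, VC-HIT, VC-HIT, L1-HIT, L1-HIT, VC-HIT, VC-HIT, L1-HIT, VC-HIT, VC-HIT, VC-HIT]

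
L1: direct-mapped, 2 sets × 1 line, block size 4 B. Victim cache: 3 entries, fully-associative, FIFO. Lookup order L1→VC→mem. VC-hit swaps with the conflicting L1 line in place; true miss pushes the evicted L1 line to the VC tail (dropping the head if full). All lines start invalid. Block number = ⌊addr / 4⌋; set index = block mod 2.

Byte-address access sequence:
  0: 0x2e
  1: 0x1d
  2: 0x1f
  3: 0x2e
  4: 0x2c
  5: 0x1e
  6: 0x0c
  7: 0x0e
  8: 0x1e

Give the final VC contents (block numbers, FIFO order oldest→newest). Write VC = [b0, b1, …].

VC = [11, 3]

#0 0x2e→b11/s1 MISS; vc=[]
#1 0x1d→b7/s1 MISS; vc=[11]
#2 0x1f→b7/s1 L1-HIT; vc=[11]
#3 0x2e→b11/s1 VC-HIT; vc=[7]
#4 0x2c→b11/s1 L1-HIT; vc=[7]
#5 0x1e→b7/s1 VC-HIT; vc=[11]
#6 0xc→b3/s1 MISS; vc=[11,7]
#7 0xe→b3/s1 L1-HIT; vc=[11,7]
#8 0x1e→b7/s1 VC-HIT; vc=[11,3]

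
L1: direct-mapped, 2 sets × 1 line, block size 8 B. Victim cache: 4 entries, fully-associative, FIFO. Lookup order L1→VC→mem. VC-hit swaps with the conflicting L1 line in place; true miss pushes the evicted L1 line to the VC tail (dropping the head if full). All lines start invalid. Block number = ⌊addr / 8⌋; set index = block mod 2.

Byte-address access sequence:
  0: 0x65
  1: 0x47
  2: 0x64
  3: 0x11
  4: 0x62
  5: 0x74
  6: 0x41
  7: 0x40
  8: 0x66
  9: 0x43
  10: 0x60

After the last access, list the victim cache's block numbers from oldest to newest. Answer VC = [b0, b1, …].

VC = [14, 2, 8]

  [0] addr=0x65 blk=12 s=0: MISS | VC []
  [1] addr=0x47 blk=8 s=0: MISS | VC [12]
  [2] addr=0x64 blk=12 s=0: VC-HIT | VC [8]
  [3] addr=0x11 blk=2 s=0: MISS | VC [8, 12]
  [4] addr=0x62 blk=12 s=0: VC-HIT | VC [8, 2]
  [5] addr=0x74 blk=14 s=0: MISS | VC [8, 2, 12]
  [6] addr=0x41 blk=8 s=0: VC-HIT | VC [14, 2, 12]
  [7] addr=0x40 blk=8 s=0: L1-HIT | VC [14, 2, 12]
  [8] addr=0x66 blk=12 s=0: VC-HIT | VC [14, 2, 8]
  [9] addr=0x43 blk=8 s=0: VC-HIT | VC [14, 2, 12]
  [10] addr=0x60 blk=12 s=0: VC-HIT | VC [14, 2, 8]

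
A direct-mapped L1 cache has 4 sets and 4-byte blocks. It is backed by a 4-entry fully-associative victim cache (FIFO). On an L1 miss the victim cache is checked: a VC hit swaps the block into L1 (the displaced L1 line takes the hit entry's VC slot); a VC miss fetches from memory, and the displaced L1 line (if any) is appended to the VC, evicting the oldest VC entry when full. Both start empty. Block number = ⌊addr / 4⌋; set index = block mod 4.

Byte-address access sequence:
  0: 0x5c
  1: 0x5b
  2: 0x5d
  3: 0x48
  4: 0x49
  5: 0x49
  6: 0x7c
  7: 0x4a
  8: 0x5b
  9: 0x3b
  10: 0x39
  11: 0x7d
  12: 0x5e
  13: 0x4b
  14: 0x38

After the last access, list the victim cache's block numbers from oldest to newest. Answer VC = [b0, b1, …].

#0 0x5c→b23/s3 MISS; vc=[]
#1 0x5b→b22/s2 MISS; vc=[]
#2 0x5d→b23/s3 L1-HIT; vc=[]
#3 0x48→b18/s2 MISS; vc=[22]
#4 0x49→b18/s2 L1-HIT; vc=[22]
#5 0x49→b18/s2 L1-HIT; vc=[22]
#6 0x7c→b31/s3 MISS; vc=[22,23]
#7 0x4a→b18/s2 L1-HIT; vc=[22,23]
#8 0x5b→b22/s2 VC-HIT; vc=[18,23]
#9 0x3b→b14/s2 MISS; vc=[18,23,22]
#10 0x39→b14/s2 L1-HIT; vc=[18,23,22]
#11 0x7d→b31/s3 L1-HIT; vc=[18,23,22]
#12 0x5e→b23/s3 VC-HIT; vc=[18,31,22]
#13 0x4b→b18/s2 VC-HIT; vc=[14,31,22]
#14 0x38→b14/s2 VC-HIT; vc=[18,31,22]

VC = [18, 31, 22]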